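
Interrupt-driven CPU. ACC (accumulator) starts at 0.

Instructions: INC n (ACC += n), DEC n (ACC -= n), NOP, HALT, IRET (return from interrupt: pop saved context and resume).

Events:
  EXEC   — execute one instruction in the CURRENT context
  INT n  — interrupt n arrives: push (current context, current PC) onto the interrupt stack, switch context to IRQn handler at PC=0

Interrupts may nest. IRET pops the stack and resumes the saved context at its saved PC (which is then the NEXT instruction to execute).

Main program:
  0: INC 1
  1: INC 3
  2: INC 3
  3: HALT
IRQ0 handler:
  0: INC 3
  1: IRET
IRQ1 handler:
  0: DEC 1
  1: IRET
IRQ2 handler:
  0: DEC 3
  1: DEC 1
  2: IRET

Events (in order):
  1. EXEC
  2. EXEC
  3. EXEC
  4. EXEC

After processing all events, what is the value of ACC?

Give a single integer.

Answer: 7

Derivation:
Event 1 (EXEC): [MAIN] PC=0: INC 1 -> ACC=1
Event 2 (EXEC): [MAIN] PC=1: INC 3 -> ACC=4
Event 3 (EXEC): [MAIN] PC=2: INC 3 -> ACC=7
Event 4 (EXEC): [MAIN] PC=3: HALT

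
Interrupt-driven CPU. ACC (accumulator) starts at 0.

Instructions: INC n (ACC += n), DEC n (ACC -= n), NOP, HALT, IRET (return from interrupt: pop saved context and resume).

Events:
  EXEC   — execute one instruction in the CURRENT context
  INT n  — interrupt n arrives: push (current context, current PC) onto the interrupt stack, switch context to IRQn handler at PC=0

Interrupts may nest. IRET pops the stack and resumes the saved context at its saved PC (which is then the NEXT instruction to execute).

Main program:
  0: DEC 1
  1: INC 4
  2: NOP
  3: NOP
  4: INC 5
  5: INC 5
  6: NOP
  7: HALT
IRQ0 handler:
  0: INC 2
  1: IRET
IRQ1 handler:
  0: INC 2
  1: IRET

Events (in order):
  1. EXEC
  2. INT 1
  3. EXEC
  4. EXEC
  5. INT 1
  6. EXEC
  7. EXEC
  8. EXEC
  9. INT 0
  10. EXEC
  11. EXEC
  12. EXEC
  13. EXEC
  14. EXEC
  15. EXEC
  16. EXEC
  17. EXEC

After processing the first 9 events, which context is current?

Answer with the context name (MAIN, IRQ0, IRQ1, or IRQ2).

Answer: IRQ0

Derivation:
Event 1 (EXEC): [MAIN] PC=0: DEC 1 -> ACC=-1
Event 2 (INT 1): INT 1 arrives: push (MAIN, PC=1), enter IRQ1 at PC=0 (depth now 1)
Event 3 (EXEC): [IRQ1] PC=0: INC 2 -> ACC=1
Event 4 (EXEC): [IRQ1] PC=1: IRET -> resume MAIN at PC=1 (depth now 0)
Event 5 (INT 1): INT 1 arrives: push (MAIN, PC=1), enter IRQ1 at PC=0 (depth now 1)
Event 6 (EXEC): [IRQ1] PC=0: INC 2 -> ACC=3
Event 7 (EXEC): [IRQ1] PC=1: IRET -> resume MAIN at PC=1 (depth now 0)
Event 8 (EXEC): [MAIN] PC=1: INC 4 -> ACC=7
Event 9 (INT 0): INT 0 arrives: push (MAIN, PC=2), enter IRQ0 at PC=0 (depth now 1)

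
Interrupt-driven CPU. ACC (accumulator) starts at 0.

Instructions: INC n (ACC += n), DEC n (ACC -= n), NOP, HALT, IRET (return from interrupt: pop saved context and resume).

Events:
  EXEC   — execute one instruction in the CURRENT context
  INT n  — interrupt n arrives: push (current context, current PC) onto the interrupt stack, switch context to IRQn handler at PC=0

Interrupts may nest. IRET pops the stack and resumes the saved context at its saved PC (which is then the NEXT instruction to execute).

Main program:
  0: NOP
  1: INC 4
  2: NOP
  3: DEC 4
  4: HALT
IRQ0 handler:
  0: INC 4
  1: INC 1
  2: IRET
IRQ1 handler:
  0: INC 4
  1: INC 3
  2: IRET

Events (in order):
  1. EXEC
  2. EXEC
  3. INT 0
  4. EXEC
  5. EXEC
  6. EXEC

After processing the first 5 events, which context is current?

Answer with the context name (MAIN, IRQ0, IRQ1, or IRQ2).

Event 1 (EXEC): [MAIN] PC=0: NOP
Event 2 (EXEC): [MAIN] PC=1: INC 4 -> ACC=4
Event 3 (INT 0): INT 0 arrives: push (MAIN, PC=2), enter IRQ0 at PC=0 (depth now 1)
Event 4 (EXEC): [IRQ0] PC=0: INC 4 -> ACC=8
Event 5 (EXEC): [IRQ0] PC=1: INC 1 -> ACC=9

Answer: IRQ0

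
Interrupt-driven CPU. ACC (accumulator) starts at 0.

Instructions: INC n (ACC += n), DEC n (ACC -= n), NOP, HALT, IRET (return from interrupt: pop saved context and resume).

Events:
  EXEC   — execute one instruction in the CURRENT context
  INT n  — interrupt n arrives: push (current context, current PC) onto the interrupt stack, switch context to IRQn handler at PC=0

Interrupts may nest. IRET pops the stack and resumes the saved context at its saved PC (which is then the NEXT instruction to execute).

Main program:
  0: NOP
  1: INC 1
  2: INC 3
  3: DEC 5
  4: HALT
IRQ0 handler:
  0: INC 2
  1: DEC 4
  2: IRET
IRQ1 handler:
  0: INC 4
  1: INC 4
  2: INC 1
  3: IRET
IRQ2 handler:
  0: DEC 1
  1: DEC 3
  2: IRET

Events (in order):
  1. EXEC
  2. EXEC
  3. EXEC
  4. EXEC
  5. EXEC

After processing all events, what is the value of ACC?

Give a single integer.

Answer: -1

Derivation:
Event 1 (EXEC): [MAIN] PC=0: NOP
Event 2 (EXEC): [MAIN] PC=1: INC 1 -> ACC=1
Event 3 (EXEC): [MAIN] PC=2: INC 3 -> ACC=4
Event 4 (EXEC): [MAIN] PC=3: DEC 5 -> ACC=-1
Event 5 (EXEC): [MAIN] PC=4: HALT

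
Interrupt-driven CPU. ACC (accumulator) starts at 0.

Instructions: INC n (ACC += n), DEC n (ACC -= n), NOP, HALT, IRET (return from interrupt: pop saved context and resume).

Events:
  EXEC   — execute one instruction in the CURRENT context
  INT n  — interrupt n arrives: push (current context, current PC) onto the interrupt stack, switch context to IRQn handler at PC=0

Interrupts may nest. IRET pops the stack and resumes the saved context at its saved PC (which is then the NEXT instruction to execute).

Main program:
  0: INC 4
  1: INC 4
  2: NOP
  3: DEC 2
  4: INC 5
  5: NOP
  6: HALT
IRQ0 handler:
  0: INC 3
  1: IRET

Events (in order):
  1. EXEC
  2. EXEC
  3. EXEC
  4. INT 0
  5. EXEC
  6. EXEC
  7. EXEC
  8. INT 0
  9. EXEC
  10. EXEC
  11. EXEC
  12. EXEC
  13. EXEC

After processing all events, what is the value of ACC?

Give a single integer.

Answer: 17

Derivation:
Event 1 (EXEC): [MAIN] PC=0: INC 4 -> ACC=4
Event 2 (EXEC): [MAIN] PC=1: INC 4 -> ACC=8
Event 3 (EXEC): [MAIN] PC=2: NOP
Event 4 (INT 0): INT 0 arrives: push (MAIN, PC=3), enter IRQ0 at PC=0 (depth now 1)
Event 5 (EXEC): [IRQ0] PC=0: INC 3 -> ACC=11
Event 6 (EXEC): [IRQ0] PC=1: IRET -> resume MAIN at PC=3 (depth now 0)
Event 7 (EXEC): [MAIN] PC=3: DEC 2 -> ACC=9
Event 8 (INT 0): INT 0 arrives: push (MAIN, PC=4), enter IRQ0 at PC=0 (depth now 1)
Event 9 (EXEC): [IRQ0] PC=0: INC 3 -> ACC=12
Event 10 (EXEC): [IRQ0] PC=1: IRET -> resume MAIN at PC=4 (depth now 0)
Event 11 (EXEC): [MAIN] PC=4: INC 5 -> ACC=17
Event 12 (EXEC): [MAIN] PC=5: NOP
Event 13 (EXEC): [MAIN] PC=6: HALT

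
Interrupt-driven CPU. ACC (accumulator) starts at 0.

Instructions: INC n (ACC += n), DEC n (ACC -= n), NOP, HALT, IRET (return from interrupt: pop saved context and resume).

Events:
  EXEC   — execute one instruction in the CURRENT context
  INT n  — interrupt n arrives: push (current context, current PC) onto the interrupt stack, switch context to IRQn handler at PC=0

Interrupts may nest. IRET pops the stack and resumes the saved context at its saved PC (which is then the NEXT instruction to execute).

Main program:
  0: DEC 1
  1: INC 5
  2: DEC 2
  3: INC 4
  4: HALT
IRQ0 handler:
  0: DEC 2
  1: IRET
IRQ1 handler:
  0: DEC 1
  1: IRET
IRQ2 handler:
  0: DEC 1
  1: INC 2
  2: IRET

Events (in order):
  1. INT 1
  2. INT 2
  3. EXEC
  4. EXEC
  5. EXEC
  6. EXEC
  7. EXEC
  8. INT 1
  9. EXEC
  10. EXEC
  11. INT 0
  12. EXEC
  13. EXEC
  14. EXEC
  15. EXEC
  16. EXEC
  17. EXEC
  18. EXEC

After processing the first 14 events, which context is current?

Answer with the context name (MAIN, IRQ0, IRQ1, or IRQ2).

Event 1 (INT 1): INT 1 arrives: push (MAIN, PC=0), enter IRQ1 at PC=0 (depth now 1)
Event 2 (INT 2): INT 2 arrives: push (IRQ1, PC=0), enter IRQ2 at PC=0 (depth now 2)
Event 3 (EXEC): [IRQ2] PC=0: DEC 1 -> ACC=-1
Event 4 (EXEC): [IRQ2] PC=1: INC 2 -> ACC=1
Event 5 (EXEC): [IRQ2] PC=2: IRET -> resume IRQ1 at PC=0 (depth now 1)
Event 6 (EXEC): [IRQ1] PC=0: DEC 1 -> ACC=0
Event 7 (EXEC): [IRQ1] PC=1: IRET -> resume MAIN at PC=0 (depth now 0)
Event 8 (INT 1): INT 1 arrives: push (MAIN, PC=0), enter IRQ1 at PC=0 (depth now 1)
Event 9 (EXEC): [IRQ1] PC=0: DEC 1 -> ACC=-1
Event 10 (EXEC): [IRQ1] PC=1: IRET -> resume MAIN at PC=0 (depth now 0)
Event 11 (INT 0): INT 0 arrives: push (MAIN, PC=0), enter IRQ0 at PC=0 (depth now 1)
Event 12 (EXEC): [IRQ0] PC=0: DEC 2 -> ACC=-3
Event 13 (EXEC): [IRQ0] PC=1: IRET -> resume MAIN at PC=0 (depth now 0)
Event 14 (EXEC): [MAIN] PC=0: DEC 1 -> ACC=-4

Answer: MAIN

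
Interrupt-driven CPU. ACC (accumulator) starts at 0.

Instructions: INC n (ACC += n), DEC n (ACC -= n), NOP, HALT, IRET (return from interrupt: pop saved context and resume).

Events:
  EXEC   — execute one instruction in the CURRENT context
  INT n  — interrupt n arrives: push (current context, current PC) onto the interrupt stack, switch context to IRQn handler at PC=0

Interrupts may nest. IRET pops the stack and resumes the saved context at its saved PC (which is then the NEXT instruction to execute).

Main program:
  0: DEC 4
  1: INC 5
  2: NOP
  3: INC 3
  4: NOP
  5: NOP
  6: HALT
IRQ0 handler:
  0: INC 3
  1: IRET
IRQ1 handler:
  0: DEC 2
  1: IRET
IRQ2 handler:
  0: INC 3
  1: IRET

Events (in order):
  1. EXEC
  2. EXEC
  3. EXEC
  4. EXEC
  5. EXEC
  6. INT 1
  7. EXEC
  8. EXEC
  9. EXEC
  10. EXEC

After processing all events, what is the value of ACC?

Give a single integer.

Event 1 (EXEC): [MAIN] PC=0: DEC 4 -> ACC=-4
Event 2 (EXEC): [MAIN] PC=1: INC 5 -> ACC=1
Event 3 (EXEC): [MAIN] PC=2: NOP
Event 4 (EXEC): [MAIN] PC=3: INC 3 -> ACC=4
Event 5 (EXEC): [MAIN] PC=4: NOP
Event 6 (INT 1): INT 1 arrives: push (MAIN, PC=5), enter IRQ1 at PC=0 (depth now 1)
Event 7 (EXEC): [IRQ1] PC=0: DEC 2 -> ACC=2
Event 8 (EXEC): [IRQ1] PC=1: IRET -> resume MAIN at PC=5 (depth now 0)
Event 9 (EXEC): [MAIN] PC=5: NOP
Event 10 (EXEC): [MAIN] PC=6: HALT

Answer: 2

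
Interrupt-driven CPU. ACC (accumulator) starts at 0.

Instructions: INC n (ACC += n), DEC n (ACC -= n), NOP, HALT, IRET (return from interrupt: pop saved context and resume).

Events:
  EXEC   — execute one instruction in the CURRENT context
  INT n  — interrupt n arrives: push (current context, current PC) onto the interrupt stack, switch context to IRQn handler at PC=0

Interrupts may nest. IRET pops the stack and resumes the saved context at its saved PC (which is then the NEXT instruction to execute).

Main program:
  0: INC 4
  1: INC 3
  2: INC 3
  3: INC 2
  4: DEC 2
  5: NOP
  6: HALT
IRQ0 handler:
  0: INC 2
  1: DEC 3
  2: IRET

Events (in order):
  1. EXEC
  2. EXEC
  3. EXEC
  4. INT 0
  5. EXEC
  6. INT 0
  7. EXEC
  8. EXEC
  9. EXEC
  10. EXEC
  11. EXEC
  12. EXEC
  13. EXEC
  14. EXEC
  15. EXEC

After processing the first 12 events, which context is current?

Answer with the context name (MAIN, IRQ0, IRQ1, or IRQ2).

Answer: MAIN

Derivation:
Event 1 (EXEC): [MAIN] PC=0: INC 4 -> ACC=4
Event 2 (EXEC): [MAIN] PC=1: INC 3 -> ACC=7
Event 3 (EXEC): [MAIN] PC=2: INC 3 -> ACC=10
Event 4 (INT 0): INT 0 arrives: push (MAIN, PC=3), enter IRQ0 at PC=0 (depth now 1)
Event 5 (EXEC): [IRQ0] PC=0: INC 2 -> ACC=12
Event 6 (INT 0): INT 0 arrives: push (IRQ0, PC=1), enter IRQ0 at PC=0 (depth now 2)
Event 7 (EXEC): [IRQ0] PC=0: INC 2 -> ACC=14
Event 8 (EXEC): [IRQ0] PC=1: DEC 3 -> ACC=11
Event 9 (EXEC): [IRQ0] PC=2: IRET -> resume IRQ0 at PC=1 (depth now 1)
Event 10 (EXEC): [IRQ0] PC=1: DEC 3 -> ACC=8
Event 11 (EXEC): [IRQ0] PC=2: IRET -> resume MAIN at PC=3 (depth now 0)
Event 12 (EXEC): [MAIN] PC=3: INC 2 -> ACC=10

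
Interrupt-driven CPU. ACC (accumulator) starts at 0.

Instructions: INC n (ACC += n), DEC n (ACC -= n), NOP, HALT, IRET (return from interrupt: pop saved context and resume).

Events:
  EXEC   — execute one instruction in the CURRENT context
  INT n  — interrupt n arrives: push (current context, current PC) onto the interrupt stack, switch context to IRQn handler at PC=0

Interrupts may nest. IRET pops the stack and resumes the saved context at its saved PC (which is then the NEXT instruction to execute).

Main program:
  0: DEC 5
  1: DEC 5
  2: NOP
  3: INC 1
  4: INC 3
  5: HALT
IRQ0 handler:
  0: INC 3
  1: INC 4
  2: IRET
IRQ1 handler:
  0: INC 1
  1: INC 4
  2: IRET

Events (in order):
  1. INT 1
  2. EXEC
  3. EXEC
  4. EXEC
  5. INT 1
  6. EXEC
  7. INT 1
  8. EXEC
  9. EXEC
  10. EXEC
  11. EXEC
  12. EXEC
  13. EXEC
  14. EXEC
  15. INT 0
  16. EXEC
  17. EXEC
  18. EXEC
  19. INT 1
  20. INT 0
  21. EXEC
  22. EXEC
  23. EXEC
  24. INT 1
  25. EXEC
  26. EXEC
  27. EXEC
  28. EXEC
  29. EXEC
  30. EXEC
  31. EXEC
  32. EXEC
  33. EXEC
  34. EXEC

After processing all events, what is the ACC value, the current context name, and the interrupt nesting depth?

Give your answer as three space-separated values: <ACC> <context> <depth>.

Event 1 (INT 1): INT 1 arrives: push (MAIN, PC=0), enter IRQ1 at PC=0 (depth now 1)
Event 2 (EXEC): [IRQ1] PC=0: INC 1 -> ACC=1
Event 3 (EXEC): [IRQ1] PC=1: INC 4 -> ACC=5
Event 4 (EXEC): [IRQ1] PC=2: IRET -> resume MAIN at PC=0 (depth now 0)
Event 5 (INT 1): INT 1 arrives: push (MAIN, PC=0), enter IRQ1 at PC=0 (depth now 1)
Event 6 (EXEC): [IRQ1] PC=0: INC 1 -> ACC=6
Event 7 (INT 1): INT 1 arrives: push (IRQ1, PC=1), enter IRQ1 at PC=0 (depth now 2)
Event 8 (EXEC): [IRQ1] PC=0: INC 1 -> ACC=7
Event 9 (EXEC): [IRQ1] PC=1: INC 4 -> ACC=11
Event 10 (EXEC): [IRQ1] PC=2: IRET -> resume IRQ1 at PC=1 (depth now 1)
Event 11 (EXEC): [IRQ1] PC=1: INC 4 -> ACC=15
Event 12 (EXEC): [IRQ1] PC=2: IRET -> resume MAIN at PC=0 (depth now 0)
Event 13 (EXEC): [MAIN] PC=0: DEC 5 -> ACC=10
Event 14 (EXEC): [MAIN] PC=1: DEC 5 -> ACC=5
Event 15 (INT 0): INT 0 arrives: push (MAIN, PC=2), enter IRQ0 at PC=0 (depth now 1)
Event 16 (EXEC): [IRQ0] PC=0: INC 3 -> ACC=8
Event 17 (EXEC): [IRQ0] PC=1: INC 4 -> ACC=12
Event 18 (EXEC): [IRQ0] PC=2: IRET -> resume MAIN at PC=2 (depth now 0)
Event 19 (INT 1): INT 1 arrives: push (MAIN, PC=2), enter IRQ1 at PC=0 (depth now 1)
Event 20 (INT 0): INT 0 arrives: push (IRQ1, PC=0), enter IRQ0 at PC=0 (depth now 2)
Event 21 (EXEC): [IRQ0] PC=0: INC 3 -> ACC=15
Event 22 (EXEC): [IRQ0] PC=1: INC 4 -> ACC=19
Event 23 (EXEC): [IRQ0] PC=2: IRET -> resume IRQ1 at PC=0 (depth now 1)
Event 24 (INT 1): INT 1 arrives: push (IRQ1, PC=0), enter IRQ1 at PC=0 (depth now 2)
Event 25 (EXEC): [IRQ1] PC=0: INC 1 -> ACC=20
Event 26 (EXEC): [IRQ1] PC=1: INC 4 -> ACC=24
Event 27 (EXEC): [IRQ1] PC=2: IRET -> resume IRQ1 at PC=0 (depth now 1)
Event 28 (EXEC): [IRQ1] PC=0: INC 1 -> ACC=25
Event 29 (EXEC): [IRQ1] PC=1: INC 4 -> ACC=29
Event 30 (EXEC): [IRQ1] PC=2: IRET -> resume MAIN at PC=2 (depth now 0)
Event 31 (EXEC): [MAIN] PC=2: NOP
Event 32 (EXEC): [MAIN] PC=3: INC 1 -> ACC=30
Event 33 (EXEC): [MAIN] PC=4: INC 3 -> ACC=33
Event 34 (EXEC): [MAIN] PC=5: HALT

Answer: 33 MAIN 0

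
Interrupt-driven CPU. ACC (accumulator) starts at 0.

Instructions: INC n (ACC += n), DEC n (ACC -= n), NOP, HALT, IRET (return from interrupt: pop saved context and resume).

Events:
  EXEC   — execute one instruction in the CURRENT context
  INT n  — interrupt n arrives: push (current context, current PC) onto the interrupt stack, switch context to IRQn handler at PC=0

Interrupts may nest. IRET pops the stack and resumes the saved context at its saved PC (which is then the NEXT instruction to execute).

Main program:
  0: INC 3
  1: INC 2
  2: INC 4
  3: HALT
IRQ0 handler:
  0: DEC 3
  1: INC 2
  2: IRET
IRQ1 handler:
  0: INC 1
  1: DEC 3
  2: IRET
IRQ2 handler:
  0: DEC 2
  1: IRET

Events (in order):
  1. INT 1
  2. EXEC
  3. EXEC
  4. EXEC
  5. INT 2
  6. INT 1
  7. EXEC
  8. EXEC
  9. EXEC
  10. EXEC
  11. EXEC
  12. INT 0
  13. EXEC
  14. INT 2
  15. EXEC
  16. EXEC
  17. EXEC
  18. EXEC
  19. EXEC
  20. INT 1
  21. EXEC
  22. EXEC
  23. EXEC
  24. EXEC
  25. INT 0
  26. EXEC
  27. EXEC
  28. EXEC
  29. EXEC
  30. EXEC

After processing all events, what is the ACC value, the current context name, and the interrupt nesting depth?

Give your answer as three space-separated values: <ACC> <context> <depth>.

Answer: -3 MAIN 0

Derivation:
Event 1 (INT 1): INT 1 arrives: push (MAIN, PC=0), enter IRQ1 at PC=0 (depth now 1)
Event 2 (EXEC): [IRQ1] PC=0: INC 1 -> ACC=1
Event 3 (EXEC): [IRQ1] PC=1: DEC 3 -> ACC=-2
Event 4 (EXEC): [IRQ1] PC=2: IRET -> resume MAIN at PC=0 (depth now 0)
Event 5 (INT 2): INT 2 arrives: push (MAIN, PC=0), enter IRQ2 at PC=0 (depth now 1)
Event 6 (INT 1): INT 1 arrives: push (IRQ2, PC=0), enter IRQ1 at PC=0 (depth now 2)
Event 7 (EXEC): [IRQ1] PC=0: INC 1 -> ACC=-1
Event 8 (EXEC): [IRQ1] PC=1: DEC 3 -> ACC=-4
Event 9 (EXEC): [IRQ1] PC=2: IRET -> resume IRQ2 at PC=0 (depth now 1)
Event 10 (EXEC): [IRQ2] PC=0: DEC 2 -> ACC=-6
Event 11 (EXEC): [IRQ2] PC=1: IRET -> resume MAIN at PC=0 (depth now 0)
Event 12 (INT 0): INT 0 arrives: push (MAIN, PC=0), enter IRQ0 at PC=0 (depth now 1)
Event 13 (EXEC): [IRQ0] PC=0: DEC 3 -> ACC=-9
Event 14 (INT 2): INT 2 arrives: push (IRQ0, PC=1), enter IRQ2 at PC=0 (depth now 2)
Event 15 (EXEC): [IRQ2] PC=0: DEC 2 -> ACC=-11
Event 16 (EXEC): [IRQ2] PC=1: IRET -> resume IRQ0 at PC=1 (depth now 1)
Event 17 (EXEC): [IRQ0] PC=1: INC 2 -> ACC=-9
Event 18 (EXEC): [IRQ0] PC=2: IRET -> resume MAIN at PC=0 (depth now 0)
Event 19 (EXEC): [MAIN] PC=0: INC 3 -> ACC=-6
Event 20 (INT 1): INT 1 arrives: push (MAIN, PC=1), enter IRQ1 at PC=0 (depth now 1)
Event 21 (EXEC): [IRQ1] PC=0: INC 1 -> ACC=-5
Event 22 (EXEC): [IRQ1] PC=1: DEC 3 -> ACC=-8
Event 23 (EXEC): [IRQ1] PC=2: IRET -> resume MAIN at PC=1 (depth now 0)
Event 24 (EXEC): [MAIN] PC=1: INC 2 -> ACC=-6
Event 25 (INT 0): INT 0 arrives: push (MAIN, PC=2), enter IRQ0 at PC=0 (depth now 1)
Event 26 (EXEC): [IRQ0] PC=0: DEC 3 -> ACC=-9
Event 27 (EXEC): [IRQ0] PC=1: INC 2 -> ACC=-7
Event 28 (EXEC): [IRQ0] PC=2: IRET -> resume MAIN at PC=2 (depth now 0)
Event 29 (EXEC): [MAIN] PC=2: INC 4 -> ACC=-3
Event 30 (EXEC): [MAIN] PC=3: HALT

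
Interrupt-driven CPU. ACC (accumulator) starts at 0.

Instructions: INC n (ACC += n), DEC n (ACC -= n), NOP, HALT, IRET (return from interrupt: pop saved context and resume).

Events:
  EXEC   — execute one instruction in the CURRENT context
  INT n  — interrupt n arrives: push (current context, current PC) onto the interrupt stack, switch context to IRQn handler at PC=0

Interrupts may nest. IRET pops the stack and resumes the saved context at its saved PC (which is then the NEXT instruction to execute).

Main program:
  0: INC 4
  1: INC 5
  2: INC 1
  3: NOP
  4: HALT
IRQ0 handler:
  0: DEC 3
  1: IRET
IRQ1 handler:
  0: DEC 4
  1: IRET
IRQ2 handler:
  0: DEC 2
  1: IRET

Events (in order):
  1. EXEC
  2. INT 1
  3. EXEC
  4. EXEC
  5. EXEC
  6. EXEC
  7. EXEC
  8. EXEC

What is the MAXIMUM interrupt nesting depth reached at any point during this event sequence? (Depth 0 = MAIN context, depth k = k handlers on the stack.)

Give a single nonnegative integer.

Answer: 1

Derivation:
Event 1 (EXEC): [MAIN] PC=0: INC 4 -> ACC=4 [depth=0]
Event 2 (INT 1): INT 1 arrives: push (MAIN, PC=1), enter IRQ1 at PC=0 (depth now 1) [depth=1]
Event 3 (EXEC): [IRQ1] PC=0: DEC 4 -> ACC=0 [depth=1]
Event 4 (EXEC): [IRQ1] PC=1: IRET -> resume MAIN at PC=1 (depth now 0) [depth=0]
Event 5 (EXEC): [MAIN] PC=1: INC 5 -> ACC=5 [depth=0]
Event 6 (EXEC): [MAIN] PC=2: INC 1 -> ACC=6 [depth=0]
Event 7 (EXEC): [MAIN] PC=3: NOP [depth=0]
Event 8 (EXEC): [MAIN] PC=4: HALT [depth=0]
Max depth observed: 1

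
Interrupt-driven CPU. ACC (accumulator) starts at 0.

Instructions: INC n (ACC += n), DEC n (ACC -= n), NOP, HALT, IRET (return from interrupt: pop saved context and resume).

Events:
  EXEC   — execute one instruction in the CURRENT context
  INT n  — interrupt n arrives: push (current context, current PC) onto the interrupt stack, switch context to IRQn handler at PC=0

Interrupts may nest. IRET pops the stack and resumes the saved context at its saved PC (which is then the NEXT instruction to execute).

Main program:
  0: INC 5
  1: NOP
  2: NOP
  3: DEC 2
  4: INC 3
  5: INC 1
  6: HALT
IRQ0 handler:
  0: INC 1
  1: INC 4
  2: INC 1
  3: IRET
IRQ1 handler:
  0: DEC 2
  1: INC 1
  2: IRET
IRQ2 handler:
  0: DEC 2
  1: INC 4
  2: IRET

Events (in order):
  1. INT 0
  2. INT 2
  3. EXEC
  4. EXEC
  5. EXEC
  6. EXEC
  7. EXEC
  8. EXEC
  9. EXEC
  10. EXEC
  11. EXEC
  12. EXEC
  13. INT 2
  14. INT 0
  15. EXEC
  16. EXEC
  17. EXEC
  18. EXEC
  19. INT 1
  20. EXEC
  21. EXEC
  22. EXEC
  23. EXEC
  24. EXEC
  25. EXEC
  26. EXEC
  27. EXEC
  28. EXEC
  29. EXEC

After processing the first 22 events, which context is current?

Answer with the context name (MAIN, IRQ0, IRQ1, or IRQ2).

Event 1 (INT 0): INT 0 arrives: push (MAIN, PC=0), enter IRQ0 at PC=0 (depth now 1)
Event 2 (INT 2): INT 2 arrives: push (IRQ0, PC=0), enter IRQ2 at PC=0 (depth now 2)
Event 3 (EXEC): [IRQ2] PC=0: DEC 2 -> ACC=-2
Event 4 (EXEC): [IRQ2] PC=1: INC 4 -> ACC=2
Event 5 (EXEC): [IRQ2] PC=2: IRET -> resume IRQ0 at PC=0 (depth now 1)
Event 6 (EXEC): [IRQ0] PC=0: INC 1 -> ACC=3
Event 7 (EXEC): [IRQ0] PC=1: INC 4 -> ACC=7
Event 8 (EXEC): [IRQ0] PC=2: INC 1 -> ACC=8
Event 9 (EXEC): [IRQ0] PC=3: IRET -> resume MAIN at PC=0 (depth now 0)
Event 10 (EXEC): [MAIN] PC=0: INC 5 -> ACC=13
Event 11 (EXEC): [MAIN] PC=1: NOP
Event 12 (EXEC): [MAIN] PC=2: NOP
Event 13 (INT 2): INT 2 arrives: push (MAIN, PC=3), enter IRQ2 at PC=0 (depth now 1)
Event 14 (INT 0): INT 0 arrives: push (IRQ2, PC=0), enter IRQ0 at PC=0 (depth now 2)
Event 15 (EXEC): [IRQ0] PC=0: INC 1 -> ACC=14
Event 16 (EXEC): [IRQ0] PC=1: INC 4 -> ACC=18
Event 17 (EXEC): [IRQ0] PC=2: INC 1 -> ACC=19
Event 18 (EXEC): [IRQ0] PC=3: IRET -> resume IRQ2 at PC=0 (depth now 1)
Event 19 (INT 1): INT 1 arrives: push (IRQ2, PC=0), enter IRQ1 at PC=0 (depth now 2)
Event 20 (EXEC): [IRQ1] PC=0: DEC 2 -> ACC=17
Event 21 (EXEC): [IRQ1] PC=1: INC 1 -> ACC=18
Event 22 (EXEC): [IRQ1] PC=2: IRET -> resume IRQ2 at PC=0 (depth now 1)

Answer: IRQ2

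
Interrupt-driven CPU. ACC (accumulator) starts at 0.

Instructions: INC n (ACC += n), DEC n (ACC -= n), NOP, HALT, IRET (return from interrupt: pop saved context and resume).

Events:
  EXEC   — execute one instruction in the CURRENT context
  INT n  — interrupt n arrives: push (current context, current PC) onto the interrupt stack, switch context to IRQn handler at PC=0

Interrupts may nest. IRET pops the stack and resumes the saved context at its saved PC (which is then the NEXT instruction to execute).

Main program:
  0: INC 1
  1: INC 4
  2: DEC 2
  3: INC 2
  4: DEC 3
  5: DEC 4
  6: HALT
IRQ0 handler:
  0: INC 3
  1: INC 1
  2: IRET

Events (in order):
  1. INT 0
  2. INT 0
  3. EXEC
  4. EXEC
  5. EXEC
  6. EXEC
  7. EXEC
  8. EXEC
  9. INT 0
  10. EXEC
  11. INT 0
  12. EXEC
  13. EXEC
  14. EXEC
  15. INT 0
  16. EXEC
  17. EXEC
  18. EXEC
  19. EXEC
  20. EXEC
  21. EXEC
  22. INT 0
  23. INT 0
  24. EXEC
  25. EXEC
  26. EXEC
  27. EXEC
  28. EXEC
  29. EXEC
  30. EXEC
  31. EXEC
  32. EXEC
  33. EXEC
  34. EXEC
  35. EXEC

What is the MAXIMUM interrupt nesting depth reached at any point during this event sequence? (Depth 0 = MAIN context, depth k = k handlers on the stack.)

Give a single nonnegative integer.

Answer: 2

Derivation:
Event 1 (INT 0): INT 0 arrives: push (MAIN, PC=0), enter IRQ0 at PC=0 (depth now 1) [depth=1]
Event 2 (INT 0): INT 0 arrives: push (IRQ0, PC=0), enter IRQ0 at PC=0 (depth now 2) [depth=2]
Event 3 (EXEC): [IRQ0] PC=0: INC 3 -> ACC=3 [depth=2]
Event 4 (EXEC): [IRQ0] PC=1: INC 1 -> ACC=4 [depth=2]
Event 5 (EXEC): [IRQ0] PC=2: IRET -> resume IRQ0 at PC=0 (depth now 1) [depth=1]
Event 6 (EXEC): [IRQ0] PC=0: INC 3 -> ACC=7 [depth=1]
Event 7 (EXEC): [IRQ0] PC=1: INC 1 -> ACC=8 [depth=1]
Event 8 (EXEC): [IRQ0] PC=2: IRET -> resume MAIN at PC=0 (depth now 0) [depth=0]
Event 9 (INT 0): INT 0 arrives: push (MAIN, PC=0), enter IRQ0 at PC=0 (depth now 1) [depth=1]
Event 10 (EXEC): [IRQ0] PC=0: INC 3 -> ACC=11 [depth=1]
Event 11 (INT 0): INT 0 arrives: push (IRQ0, PC=1), enter IRQ0 at PC=0 (depth now 2) [depth=2]
Event 12 (EXEC): [IRQ0] PC=0: INC 3 -> ACC=14 [depth=2]
Event 13 (EXEC): [IRQ0] PC=1: INC 1 -> ACC=15 [depth=2]
Event 14 (EXEC): [IRQ0] PC=2: IRET -> resume IRQ0 at PC=1 (depth now 1) [depth=1]
Event 15 (INT 0): INT 0 arrives: push (IRQ0, PC=1), enter IRQ0 at PC=0 (depth now 2) [depth=2]
Event 16 (EXEC): [IRQ0] PC=0: INC 3 -> ACC=18 [depth=2]
Event 17 (EXEC): [IRQ0] PC=1: INC 1 -> ACC=19 [depth=2]
Event 18 (EXEC): [IRQ0] PC=2: IRET -> resume IRQ0 at PC=1 (depth now 1) [depth=1]
Event 19 (EXEC): [IRQ0] PC=1: INC 1 -> ACC=20 [depth=1]
Event 20 (EXEC): [IRQ0] PC=2: IRET -> resume MAIN at PC=0 (depth now 0) [depth=0]
Event 21 (EXEC): [MAIN] PC=0: INC 1 -> ACC=21 [depth=0]
Event 22 (INT 0): INT 0 arrives: push (MAIN, PC=1), enter IRQ0 at PC=0 (depth now 1) [depth=1]
Event 23 (INT 0): INT 0 arrives: push (IRQ0, PC=0), enter IRQ0 at PC=0 (depth now 2) [depth=2]
Event 24 (EXEC): [IRQ0] PC=0: INC 3 -> ACC=24 [depth=2]
Event 25 (EXEC): [IRQ0] PC=1: INC 1 -> ACC=25 [depth=2]
Event 26 (EXEC): [IRQ0] PC=2: IRET -> resume IRQ0 at PC=0 (depth now 1) [depth=1]
Event 27 (EXEC): [IRQ0] PC=0: INC 3 -> ACC=28 [depth=1]
Event 28 (EXEC): [IRQ0] PC=1: INC 1 -> ACC=29 [depth=1]
Event 29 (EXEC): [IRQ0] PC=2: IRET -> resume MAIN at PC=1 (depth now 0) [depth=0]
Event 30 (EXEC): [MAIN] PC=1: INC 4 -> ACC=33 [depth=0]
Event 31 (EXEC): [MAIN] PC=2: DEC 2 -> ACC=31 [depth=0]
Event 32 (EXEC): [MAIN] PC=3: INC 2 -> ACC=33 [depth=0]
Event 33 (EXEC): [MAIN] PC=4: DEC 3 -> ACC=30 [depth=0]
Event 34 (EXEC): [MAIN] PC=5: DEC 4 -> ACC=26 [depth=0]
Event 35 (EXEC): [MAIN] PC=6: HALT [depth=0]
Max depth observed: 2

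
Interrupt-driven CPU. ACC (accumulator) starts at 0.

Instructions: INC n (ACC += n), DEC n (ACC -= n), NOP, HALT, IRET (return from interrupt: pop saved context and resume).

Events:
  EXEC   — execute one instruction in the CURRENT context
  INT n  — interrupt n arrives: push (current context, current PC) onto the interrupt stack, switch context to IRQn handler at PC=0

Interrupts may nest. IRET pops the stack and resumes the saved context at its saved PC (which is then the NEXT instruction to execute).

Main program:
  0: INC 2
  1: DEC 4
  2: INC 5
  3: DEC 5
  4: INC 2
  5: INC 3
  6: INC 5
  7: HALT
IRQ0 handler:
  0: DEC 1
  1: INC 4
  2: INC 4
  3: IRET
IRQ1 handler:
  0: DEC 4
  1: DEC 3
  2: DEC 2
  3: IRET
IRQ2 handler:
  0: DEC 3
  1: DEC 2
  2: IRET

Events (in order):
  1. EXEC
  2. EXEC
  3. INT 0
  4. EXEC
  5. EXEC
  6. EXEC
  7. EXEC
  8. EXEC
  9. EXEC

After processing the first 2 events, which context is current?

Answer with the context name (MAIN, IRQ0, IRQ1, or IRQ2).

Answer: MAIN

Derivation:
Event 1 (EXEC): [MAIN] PC=0: INC 2 -> ACC=2
Event 2 (EXEC): [MAIN] PC=1: DEC 4 -> ACC=-2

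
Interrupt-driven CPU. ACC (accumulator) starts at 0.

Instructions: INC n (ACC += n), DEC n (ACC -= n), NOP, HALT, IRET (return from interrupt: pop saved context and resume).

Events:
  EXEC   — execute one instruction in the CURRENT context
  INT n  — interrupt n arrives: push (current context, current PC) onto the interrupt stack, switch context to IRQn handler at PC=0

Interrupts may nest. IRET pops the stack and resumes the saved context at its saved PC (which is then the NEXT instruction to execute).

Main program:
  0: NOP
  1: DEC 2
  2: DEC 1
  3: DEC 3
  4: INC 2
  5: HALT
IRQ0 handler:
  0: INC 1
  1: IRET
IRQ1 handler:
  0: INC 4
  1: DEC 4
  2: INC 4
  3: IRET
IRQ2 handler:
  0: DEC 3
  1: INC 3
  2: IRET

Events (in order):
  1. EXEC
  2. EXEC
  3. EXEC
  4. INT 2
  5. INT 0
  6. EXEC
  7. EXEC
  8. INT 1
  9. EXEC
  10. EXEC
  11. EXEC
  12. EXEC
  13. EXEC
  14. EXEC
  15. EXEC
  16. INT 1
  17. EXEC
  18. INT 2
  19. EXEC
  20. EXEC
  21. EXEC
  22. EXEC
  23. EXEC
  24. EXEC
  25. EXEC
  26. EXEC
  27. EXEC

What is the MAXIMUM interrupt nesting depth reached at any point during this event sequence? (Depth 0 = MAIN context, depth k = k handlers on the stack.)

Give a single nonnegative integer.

Event 1 (EXEC): [MAIN] PC=0: NOP [depth=0]
Event 2 (EXEC): [MAIN] PC=1: DEC 2 -> ACC=-2 [depth=0]
Event 3 (EXEC): [MAIN] PC=2: DEC 1 -> ACC=-3 [depth=0]
Event 4 (INT 2): INT 2 arrives: push (MAIN, PC=3), enter IRQ2 at PC=0 (depth now 1) [depth=1]
Event 5 (INT 0): INT 0 arrives: push (IRQ2, PC=0), enter IRQ0 at PC=0 (depth now 2) [depth=2]
Event 6 (EXEC): [IRQ0] PC=0: INC 1 -> ACC=-2 [depth=2]
Event 7 (EXEC): [IRQ0] PC=1: IRET -> resume IRQ2 at PC=0 (depth now 1) [depth=1]
Event 8 (INT 1): INT 1 arrives: push (IRQ2, PC=0), enter IRQ1 at PC=0 (depth now 2) [depth=2]
Event 9 (EXEC): [IRQ1] PC=0: INC 4 -> ACC=2 [depth=2]
Event 10 (EXEC): [IRQ1] PC=1: DEC 4 -> ACC=-2 [depth=2]
Event 11 (EXEC): [IRQ1] PC=2: INC 4 -> ACC=2 [depth=2]
Event 12 (EXEC): [IRQ1] PC=3: IRET -> resume IRQ2 at PC=0 (depth now 1) [depth=1]
Event 13 (EXEC): [IRQ2] PC=0: DEC 3 -> ACC=-1 [depth=1]
Event 14 (EXEC): [IRQ2] PC=1: INC 3 -> ACC=2 [depth=1]
Event 15 (EXEC): [IRQ2] PC=2: IRET -> resume MAIN at PC=3 (depth now 0) [depth=0]
Event 16 (INT 1): INT 1 arrives: push (MAIN, PC=3), enter IRQ1 at PC=0 (depth now 1) [depth=1]
Event 17 (EXEC): [IRQ1] PC=0: INC 4 -> ACC=6 [depth=1]
Event 18 (INT 2): INT 2 arrives: push (IRQ1, PC=1), enter IRQ2 at PC=0 (depth now 2) [depth=2]
Event 19 (EXEC): [IRQ2] PC=0: DEC 3 -> ACC=3 [depth=2]
Event 20 (EXEC): [IRQ2] PC=1: INC 3 -> ACC=6 [depth=2]
Event 21 (EXEC): [IRQ2] PC=2: IRET -> resume IRQ1 at PC=1 (depth now 1) [depth=1]
Event 22 (EXEC): [IRQ1] PC=1: DEC 4 -> ACC=2 [depth=1]
Event 23 (EXEC): [IRQ1] PC=2: INC 4 -> ACC=6 [depth=1]
Event 24 (EXEC): [IRQ1] PC=3: IRET -> resume MAIN at PC=3 (depth now 0) [depth=0]
Event 25 (EXEC): [MAIN] PC=3: DEC 3 -> ACC=3 [depth=0]
Event 26 (EXEC): [MAIN] PC=4: INC 2 -> ACC=5 [depth=0]
Event 27 (EXEC): [MAIN] PC=5: HALT [depth=0]
Max depth observed: 2

Answer: 2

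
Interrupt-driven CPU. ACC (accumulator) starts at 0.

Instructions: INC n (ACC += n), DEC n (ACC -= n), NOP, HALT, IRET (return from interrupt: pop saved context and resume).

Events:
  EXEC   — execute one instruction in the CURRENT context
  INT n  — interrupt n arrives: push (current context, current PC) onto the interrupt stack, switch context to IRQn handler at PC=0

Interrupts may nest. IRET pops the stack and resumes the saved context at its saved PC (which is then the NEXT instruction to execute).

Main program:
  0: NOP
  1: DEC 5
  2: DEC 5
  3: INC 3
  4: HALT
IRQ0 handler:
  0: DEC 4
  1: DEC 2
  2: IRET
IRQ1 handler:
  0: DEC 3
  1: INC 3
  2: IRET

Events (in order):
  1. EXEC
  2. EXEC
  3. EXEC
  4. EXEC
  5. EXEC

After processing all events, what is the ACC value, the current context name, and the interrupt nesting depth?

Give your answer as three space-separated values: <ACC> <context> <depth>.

Event 1 (EXEC): [MAIN] PC=0: NOP
Event 2 (EXEC): [MAIN] PC=1: DEC 5 -> ACC=-5
Event 3 (EXEC): [MAIN] PC=2: DEC 5 -> ACC=-10
Event 4 (EXEC): [MAIN] PC=3: INC 3 -> ACC=-7
Event 5 (EXEC): [MAIN] PC=4: HALT

Answer: -7 MAIN 0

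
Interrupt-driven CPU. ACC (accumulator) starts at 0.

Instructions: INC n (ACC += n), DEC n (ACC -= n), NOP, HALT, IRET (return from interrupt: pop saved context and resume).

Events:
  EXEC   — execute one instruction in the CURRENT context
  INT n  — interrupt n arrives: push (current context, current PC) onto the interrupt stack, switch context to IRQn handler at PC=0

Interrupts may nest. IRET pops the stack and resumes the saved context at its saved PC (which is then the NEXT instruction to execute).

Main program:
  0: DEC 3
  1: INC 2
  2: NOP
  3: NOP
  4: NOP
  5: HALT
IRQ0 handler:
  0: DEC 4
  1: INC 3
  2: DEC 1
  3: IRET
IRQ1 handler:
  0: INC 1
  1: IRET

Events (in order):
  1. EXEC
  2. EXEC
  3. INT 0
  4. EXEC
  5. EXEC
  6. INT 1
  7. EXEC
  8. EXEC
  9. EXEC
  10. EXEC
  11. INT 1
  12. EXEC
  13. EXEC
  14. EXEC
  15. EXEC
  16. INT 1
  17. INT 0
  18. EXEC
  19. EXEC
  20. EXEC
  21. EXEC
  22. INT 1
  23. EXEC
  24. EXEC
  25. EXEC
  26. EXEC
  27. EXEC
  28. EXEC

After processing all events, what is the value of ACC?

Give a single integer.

Answer: -1

Derivation:
Event 1 (EXEC): [MAIN] PC=0: DEC 3 -> ACC=-3
Event 2 (EXEC): [MAIN] PC=1: INC 2 -> ACC=-1
Event 3 (INT 0): INT 0 arrives: push (MAIN, PC=2), enter IRQ0 at PC=0 (depth now 1)
Event 4 (EXEC): [IRQ0] PC=0: DEC 4 -> ACC=-5
Event 5 (EXEC): [IRQ0] PC=1: INC 3 -> ACC=-2
Event 6 (INT 1): INT 1 arrives: push (IRQ0, PC=2), enter IRQ1 at PC=0 (depth now 2)
Event 7 (EXEC): [IRQ1] PC=0: INC 1 -> ACC=-1
Event 8 (EXEC): [IRQ1] PC=1: IRET -> resume IRQ0 at PC=2 (depth now 1)
Event 9 (EXEC): [IRQ0] PC=2: DEC 1 -> ACC=-2
Event 10 (EXEC): [IRQ0] PC=3: IRET -> resume MAIN at PC=2 (depth now 0)
Event 11 (INT 1): INT 1 arrives: push (MAIN, PC=2), enter IRQ1 at PC=0 (depth now 1)
Event 12 (EXEC): [IRQ1] PC=0: INC 1 -> ACC=-1
Event 13 (EXEC): [IRQ1] PC=1: IRET -> resume MAIN at PC=2 (depth now 0)
Event 14 (EXEC): [MAIN] PC=2: NOP
Event 15 (EXEC): [MAIN] PC=3: NOP
Event 16 (INT 1): INT 1 arrives: push (MAIN, PC=4), enter IRQ1 at PC=0 (depth now 1)
Event 17 (INT 0): INT 0 arrives: push (IRQ1, PC=0), enter IRQ0 at PC=0 (depth now 2)
Event 18 (EXEC): [IRQ0] PC=0: DEC 4 -> ACC=-5
Event 19 (EXEC): [IRQ0] PC=1: INC 3 -> ACC=-2
Event 20 (EXEC): [IRQ0] PC=2: DEC 1 -> ACC=-3
Event 21 (EXEC): [IRQ0] PC=3: IRET -> resume IRQ1 at PC=0 (depth now 1)
Event 22 (INT 1): INT 1 arrives: push (IRQ1, PC=0), enter IRQ1 at PC=0 (depth now 2)
Event 23 (EXEC): [IRQ1] PC=0: INC 1 -> ACC=-2
Event 24 (EXEC): [IRQ1] PC=1: IRET -> resume IRQ1 at PC=0 (depth now 1)
Event 25 (EXEC): [IRQ1] PC=0: INC 1 -> ACC=-1
Event 26 (EXEC): [IRQ1] PC=1: IRET -> resume MAIN at PC=4 (depth now 0)
Event 27 (EXEC): [MAIN] PC=4: NOP
Event 28 (EXEC): [MAIN] PC=5: HALT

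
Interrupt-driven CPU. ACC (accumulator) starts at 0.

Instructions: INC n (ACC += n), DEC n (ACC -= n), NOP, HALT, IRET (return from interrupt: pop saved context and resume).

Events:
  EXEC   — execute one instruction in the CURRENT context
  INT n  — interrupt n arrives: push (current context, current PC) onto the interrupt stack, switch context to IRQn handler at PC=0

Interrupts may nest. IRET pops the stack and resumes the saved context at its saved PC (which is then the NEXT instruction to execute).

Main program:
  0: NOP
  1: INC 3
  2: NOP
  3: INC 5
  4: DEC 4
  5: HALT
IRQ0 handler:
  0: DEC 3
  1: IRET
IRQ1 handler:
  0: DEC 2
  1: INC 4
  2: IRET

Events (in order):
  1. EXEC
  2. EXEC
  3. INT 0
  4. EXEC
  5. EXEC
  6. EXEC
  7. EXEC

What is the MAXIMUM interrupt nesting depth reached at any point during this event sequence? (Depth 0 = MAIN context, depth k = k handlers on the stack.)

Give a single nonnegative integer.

Answer: 1

Derivation:
Event 1 (EXEC): [MAIN] PC=0: NOP [depth=0]
Event 2 (EXEC): [MAIN] PC=1: INC 3 -> ACC=3 [depth=0]
Event 3 (INT 0): INT 0 arrives: push (MAIN, PC=2), enter IRQ0 at PC=0 (depth now 1) [depth=1]
Event 4 (EXEC): [IRQ0] PC=0: DEC 3 -> ACC=0 [depth=1]
Event 5 (EXEC): [IRQ0] PC=1: IRET -> resume MAIN at PC=2 (depth now 0) [depth=0]
Event 6 (EXEC): [MAIN] PC=2: NOP [depth=0]
Event 7 (EXEC): [MAIN] PC=3: INC 5 -> ACC=5 [depth=0]
Max depth observed: 1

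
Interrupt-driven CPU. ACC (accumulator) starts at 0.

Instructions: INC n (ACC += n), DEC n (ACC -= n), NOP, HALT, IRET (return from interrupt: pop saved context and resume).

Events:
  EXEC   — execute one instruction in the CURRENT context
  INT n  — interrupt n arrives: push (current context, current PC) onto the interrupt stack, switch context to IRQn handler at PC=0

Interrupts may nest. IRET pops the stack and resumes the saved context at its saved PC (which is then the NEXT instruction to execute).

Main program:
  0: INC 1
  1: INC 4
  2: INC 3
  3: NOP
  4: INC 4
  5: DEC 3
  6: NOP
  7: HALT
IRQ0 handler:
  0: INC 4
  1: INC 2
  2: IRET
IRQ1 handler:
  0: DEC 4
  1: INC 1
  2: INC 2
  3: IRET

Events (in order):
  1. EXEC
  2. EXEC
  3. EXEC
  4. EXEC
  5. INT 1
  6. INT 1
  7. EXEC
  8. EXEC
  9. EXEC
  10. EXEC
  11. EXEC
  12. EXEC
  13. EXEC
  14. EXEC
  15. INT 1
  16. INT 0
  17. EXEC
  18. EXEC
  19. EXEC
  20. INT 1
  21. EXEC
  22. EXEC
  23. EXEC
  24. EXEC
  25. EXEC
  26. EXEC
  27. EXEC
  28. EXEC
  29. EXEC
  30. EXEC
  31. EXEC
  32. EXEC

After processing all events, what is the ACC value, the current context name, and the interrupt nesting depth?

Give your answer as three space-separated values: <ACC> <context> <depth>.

Event 1 (EXEC): [MAIN] PC=0: INC 1 -> ACC=1
Event 2 (EXEC): [MAIN] PC=1: INC 4 -> ACC=5
Event 3 (EXEC): [MAIN] PC=2: INC 3 -> ACC=8
Event 4 (EXEC): [MAIN] PC=3: NOP
Event 5 (INT 1): INT 1 arrives: push (MAIN, PC=4), enter IRQ1 at PC=0 (depth now 1)
Event 6 (INT 1): INT 1 arrives: push (IRQ1, PC=0), enter IRQ1 at PC=0 (depth now 2)
Event 7 (EXEC): [IRQ1] PC=0: DEC 4 -> ACC=4
Event 8 (EXEC): [IRQ1] PC=1: INC 1 -> ACC=5
Event 9 (EXEC): [IRQ1] PC=2: INC 2 -> ACC=7
Event 10 (EXEC): [IRQ1] PC=3: IRET -> resume IRQ1 at PC=0 (depth now 1)
Event 11 (EXEC): [IRQ1] PC=0: DEC 4 -> ACC=3
Event 12 (EXEC): [IRQ1] PC=1: INC 1 -> ACC=4
Event 13 (EXEC): [IRQ1] PC=2: INC 2 -> ACC=6
Event 14 (EXEC): [IRQ1] PC=3: IRET -> resume MAIN at PC=4 (depth now 0)
Event 15 (INT 1): INT 1 arrives: push (MAIN, PC=4), enter IRQ1 at PC=0 (depth now 1)
Event 16 (INT 0): INT 0 arrives: push (IRQ1, PC=0), enter IRQ0 at PC=0 (depth now 2)
Event 17 (EXEC): [IRQ0] PC=0: INC 4 -> ACC=10
Event 18 (EXEC): [IRQ0] PC=1: INC 2 -> ACC=12
Event 19 (EXEC): [IRQ0] PC=2: IRET -> resume IRQ1 at PC=0 (depth now 1)
Event 20 (INT 1): INT 1 arrives: push (IRQ1, PC=0), enter IRQ1 at PC=0 (depth now 2)
Event 21 (EXEC): [IRQ1] PC=0: DEC 4 -> ACC=8
Event 22 (EXEC): [IRQ1] PC=1: INC 1 -> ACC=9
Event 23 (EXEC): [IRQ1] PC=2: INC 2 -> ACC=11
Event 24 (EXEC): [IRQ1] PC=3: IRET -> resume IRQ1 at PC=0 (depth now 1)
Event 25 (EXEC): [IRQ1] PC=0: DEC 4 -> ACC=7
Event 26 (EXEC): [IRQ1] PC=1: INC 1 -> ACC=8
Event 27 (EXEC): [IRQ1] PC=2: INC 2 -> ACC=10
Event 28 (EXEC): [IRQ1] PC=3: IRET -> resume MAIN at PC=4 (depth now 0)
Event 29 (EXEC): [MAIN] PC=4: INC 4 -> ACC=14
Event 30 (EXEC): [MAIN] PC=5: DEC 3 -> ACC=11
Event 31 (EXEC): [MAIN] PC=6: NOP
Event 32 (EXEC): [MAIN] PC=7: HALT

Answer: 11 MAIN 0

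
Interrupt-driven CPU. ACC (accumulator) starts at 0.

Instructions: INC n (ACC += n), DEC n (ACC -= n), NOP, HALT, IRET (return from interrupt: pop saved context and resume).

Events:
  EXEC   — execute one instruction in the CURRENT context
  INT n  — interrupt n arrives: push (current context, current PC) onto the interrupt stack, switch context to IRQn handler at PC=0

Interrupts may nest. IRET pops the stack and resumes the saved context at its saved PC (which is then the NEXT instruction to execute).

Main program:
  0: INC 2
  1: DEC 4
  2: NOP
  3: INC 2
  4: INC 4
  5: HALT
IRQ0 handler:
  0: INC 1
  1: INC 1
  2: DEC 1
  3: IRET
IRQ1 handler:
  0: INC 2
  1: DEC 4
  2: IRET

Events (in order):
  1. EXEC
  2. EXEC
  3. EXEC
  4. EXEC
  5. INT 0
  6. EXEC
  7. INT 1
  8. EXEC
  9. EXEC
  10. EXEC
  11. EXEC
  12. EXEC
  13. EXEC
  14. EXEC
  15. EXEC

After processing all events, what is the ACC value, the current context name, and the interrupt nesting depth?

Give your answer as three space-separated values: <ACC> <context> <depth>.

Event 1 (EXEC): [MAIN] PC=0: INC 2 -> ACC=2
Event 2 (EXEC): [MAIN] PC=1: DEC 4 -> ACC=-2
Event 3 (EXEC): [MAIN] PC=2: NOP
Event 4 (EXEC): [MAIN] PC=3: INC 2 -> ACC=0
Event 5 (INT 0): INT 0 arrives: push (MAIN, PC=4), enter IRQ0 at PC=0 (depth now 1)
Event 6 (EXEC): [IRQ0] PC=0: INC 1 -> ACC=1
Event 7 (INT 1): INT 1 arrives: push (IRQ0, PC=1), enter IRQ1 at PC=0 (depth now 2)
Event 8 (EXEC): [IRQ1] PC=0: INC 2 -> ACC=3
Event 9 (EXEC): [IRQ1] PC=1: DEC 4 -> ACC=-1
Event 10 (EXEC): [IRQ1] PC=2: IRET -> resume IRQ0 at PC=1 (depth now 1)
Event 11 (EXEC): [IRQ0] PC=1: INC 1 -> ACC=0
Event 12 (EXEC): [IRQ0] PC=2: DEC 1 -> ACC=-1
Event 13 (EXEC): [IRQ0] PC=3: IRET -> resume MAIN at PC=4 (depth now 0)
Event 14 (EXEC): [MAIN] PC=4: INC 4 -> ACC=3
Event 15 (EXEC): [MAIN] PC=5: HALT

Answer: 3 MAIN 0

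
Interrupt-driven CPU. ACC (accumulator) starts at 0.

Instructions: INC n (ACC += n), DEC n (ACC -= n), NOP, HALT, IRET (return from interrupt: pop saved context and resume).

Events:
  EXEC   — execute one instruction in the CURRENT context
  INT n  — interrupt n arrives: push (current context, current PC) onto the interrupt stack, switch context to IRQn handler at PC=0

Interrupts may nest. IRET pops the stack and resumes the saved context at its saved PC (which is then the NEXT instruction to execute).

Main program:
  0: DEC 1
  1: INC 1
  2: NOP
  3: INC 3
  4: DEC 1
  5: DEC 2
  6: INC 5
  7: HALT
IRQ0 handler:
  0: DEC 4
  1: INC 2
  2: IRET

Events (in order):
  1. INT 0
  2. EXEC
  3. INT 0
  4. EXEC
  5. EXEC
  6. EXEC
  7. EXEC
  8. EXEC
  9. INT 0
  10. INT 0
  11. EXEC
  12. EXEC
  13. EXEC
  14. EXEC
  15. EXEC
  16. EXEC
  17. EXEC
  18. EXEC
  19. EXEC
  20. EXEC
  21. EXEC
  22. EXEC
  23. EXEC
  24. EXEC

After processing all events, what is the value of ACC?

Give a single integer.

Answer: -3

Derivation:
Event 1 (INT 0): INT 0 arrives: push (MAIN, PC=0), enter IRQ0 at PC=0 (depth now 1)
Event 2 (EXEC): [IRQ0] PC=0: DEC 4 -> ACC=-4
Event 3 (INT 0): INT 0 arrives: push (IRQ0, PC=1), enter IRQ0 at PC=0 (depth now 2)
Event 4 (EXEC): [IRQ0] PC=0: DEC 4 -> ACC=-8
Event 5 (EXEC): [IRQ0] PC=1: INC 2 -> ACC=-6
Event 6 (EXEC): [IRQ0] PC=2: IRET -> resume IRQ0 at PC=1 (depth now 1)
Event 7 (EXEC): [IRQ0] PC=1: INC 2 -> ACC=-4
Event 8 (EXEC): [IRQ0] PC=2: IRET -> resume MAIN at PC=0 (depth now 0)
Event 9 (INT 0): INT 0 arrives: push (MAIN, PC=0), enter IRQ0 at PC=0 (depth now 1)
Event 10 (INT 0): INT 0 arrives: push (IRQ0, PC=0), enter IRQ0 at PC=0 (depth now 2)
Event 11 (EXEC): [IRQ0] PC=0: DEC 4 -> ACC=-8
Event 12 (EXEC): [IRQ0] PC=1: INC 2 -> ACC=-6
Event 13 (EXEC): [IRQ0] PC=2: IRET -> resume IRQ0 at PC=0 (depth now 1)
Event 14 (EXEC): [IRQ0] PC=0: DEC 4 -> ACC=-10
Event 15 (EXEC): [IRQ0] PC=1: INC 2 -> ACC=-8
Event 16 (EXEC): [IRQ0] PC=2: IRET -> resume MAIN at PC=0 (depth now 0)
Event 17 (EXEC): [MAIN] PC=0: DEC 1 -> ACC=-9
Event 18 (EXEC): [MAIN] PC=1: INC 1 -> ACC=-8
Event 19 (EXEC): [MAIN] PC=2: NOP
Event 20 (EXEC): [MAIN] PC=3: INC 3 -> ACC=-5
Event 21 (EXEC): [MAIN] PC=4: DEC 1 -> ACC=-6
Event 22 (EXEC): [MAIN] PC=5: DEC 2 -> ACC=-8
Event 23 (EXEC): [MAIN] PC=6: INC 5 -> ACC=-3
Event 24 (EXEC): [MAIN] PC=7: HALT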